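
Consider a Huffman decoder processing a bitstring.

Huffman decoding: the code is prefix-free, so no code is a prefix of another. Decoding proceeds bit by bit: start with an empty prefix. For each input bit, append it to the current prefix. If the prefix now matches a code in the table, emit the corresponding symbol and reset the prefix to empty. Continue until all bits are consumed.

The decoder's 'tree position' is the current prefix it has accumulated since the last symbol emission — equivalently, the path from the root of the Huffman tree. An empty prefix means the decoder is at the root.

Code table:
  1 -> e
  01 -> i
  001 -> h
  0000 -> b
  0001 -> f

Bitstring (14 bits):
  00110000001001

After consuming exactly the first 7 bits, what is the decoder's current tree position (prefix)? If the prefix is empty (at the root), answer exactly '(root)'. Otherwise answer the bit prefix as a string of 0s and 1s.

Answer: 000

Derivation:
Bit 0: prefix='0' (no match yet)
Bit 1: prefix='00' (no match yet)
Bit 2: prefix='001' -> emit 'h', reset
Bit 3: prefix='1' -> emit 'e', reset
Bit 4: prefix='0' (no match yet)
Bit 5: prefix='00' (no match yet)
Bit 6: prefix='000' (no match yet)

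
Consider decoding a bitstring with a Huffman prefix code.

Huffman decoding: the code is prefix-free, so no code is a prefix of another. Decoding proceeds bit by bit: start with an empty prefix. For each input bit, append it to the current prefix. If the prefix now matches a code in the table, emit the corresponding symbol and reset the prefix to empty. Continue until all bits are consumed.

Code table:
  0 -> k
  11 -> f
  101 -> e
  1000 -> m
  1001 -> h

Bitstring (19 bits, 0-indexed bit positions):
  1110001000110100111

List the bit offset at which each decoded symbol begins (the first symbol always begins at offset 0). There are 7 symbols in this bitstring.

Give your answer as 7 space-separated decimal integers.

Answer: 0 2 6 10 12 13 17

Derivation:
Bit 0: prefix='1' (no match yet)
Bit 1: prefix='11' -> emit 'f', reset
Bit 2: prefix='1' (no match yet)
Bit 3: prefix='10' (no match yet)
Bit 4: prefix='100' (no match yet)
Bit 5: prefix='1000' -> emit 'm', reset
Bit 6: prefix='1' (no match yet)
Bit 7: prefix='10' (no match yet)
Bit 8: prefix='100' (no match yet)
Bit 9: prefix='1000' -> emit 'm', reset
Bit 10: prefix='1' (no match yet)
Bit 11: prefix='11' -> emit 'f', reset
Bit 12: prefix='0' -> emit 'k', reset
Bit 13: prefix='1' (no match yet)
Bit 14: prefix='10' (no match yet)
Bit 15: prefix='100' (no match yet)
Bit 16: prefix='1001' -> emit 'h', reset
Bit 17: prefix='1' (no match yet)
Bit 18: prefix='11' -> emit 'f', reset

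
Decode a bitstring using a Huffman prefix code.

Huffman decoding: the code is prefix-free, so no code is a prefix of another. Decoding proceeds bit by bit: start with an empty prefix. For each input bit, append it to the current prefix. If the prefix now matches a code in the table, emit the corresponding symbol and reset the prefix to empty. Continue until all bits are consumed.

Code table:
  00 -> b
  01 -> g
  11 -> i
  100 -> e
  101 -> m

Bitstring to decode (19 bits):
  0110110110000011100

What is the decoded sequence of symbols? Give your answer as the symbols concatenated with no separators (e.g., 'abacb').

Bit 0: prefix='0' (no match yet)
Bit 1: prefix='01' -> emit 'g', reset
Bit 2: prefix='1' (no match yet)
Bit 3: prefix='10' (no match yet)
Bit 4: prefix='101' -> emit 'm', reset
Bit 5: prefix='1' (no match yet)
Bit 6: prefix='10' (no match yet)
Bit 7: prefix='101' -> emit 'm', reset
Bit 8: prefix='1' (no match yet)
Bit 9: prefix='10' (no match yet)
Bit 10: prefix='100' -> emit 'e', reset
Bit 11: prefix='0' (no match yet)
Bit 12: prefix='00' -> emit 'b', reset
Bit 13: prefix='0' (no match yet)
Bit 14: prefix='01' -> emit 'g', reset
Bit 15: prefix='1' (no match yet)
Bit 16: prefix='11' -> emit 'i', reset
Bit 17: prefix='0' (no match yet)
Bit 18: prefix='00' -> emit 'b', reset

Answer: gmmebgib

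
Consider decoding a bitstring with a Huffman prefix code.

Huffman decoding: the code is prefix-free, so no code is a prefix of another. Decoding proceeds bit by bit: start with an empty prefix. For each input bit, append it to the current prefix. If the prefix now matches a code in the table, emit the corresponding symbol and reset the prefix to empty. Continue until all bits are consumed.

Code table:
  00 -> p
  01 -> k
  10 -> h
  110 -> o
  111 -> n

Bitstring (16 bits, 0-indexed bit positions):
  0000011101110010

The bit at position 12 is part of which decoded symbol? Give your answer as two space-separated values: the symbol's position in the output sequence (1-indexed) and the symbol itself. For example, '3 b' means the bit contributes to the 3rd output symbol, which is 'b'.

Bit 0: prefix='0' (no match yet)
Bit 1: prefix='00' -> emit 'p', reset
Bit 2: prefix='0' (no match yet)
Bit 3: prefix='00' -> emit 'p', reset
Bit 4: prefix='0' (no match yet)
Bit 5: prefix='01' -> emit 'k', reset
Bit 6: prefix='1' (no match yet)
Bit 7: prefix='11' (no match yet)
Bit 8: prefix='110' -> emit 'o', reset
Bit 9: prefix='1' (no match yet)
Bit 10: prefix='11' (no match yet)
Bit 11: prefix='111' -> emit 'n', reset
Bit 12: prefix='0' (no match yet)
Bit 13: prefix='00' -> emit 'p', reset
Bit 14: prefix='1' (no match yet)
Bit 15: prefix='10' -> emit 'h', reset

Answer: 6 p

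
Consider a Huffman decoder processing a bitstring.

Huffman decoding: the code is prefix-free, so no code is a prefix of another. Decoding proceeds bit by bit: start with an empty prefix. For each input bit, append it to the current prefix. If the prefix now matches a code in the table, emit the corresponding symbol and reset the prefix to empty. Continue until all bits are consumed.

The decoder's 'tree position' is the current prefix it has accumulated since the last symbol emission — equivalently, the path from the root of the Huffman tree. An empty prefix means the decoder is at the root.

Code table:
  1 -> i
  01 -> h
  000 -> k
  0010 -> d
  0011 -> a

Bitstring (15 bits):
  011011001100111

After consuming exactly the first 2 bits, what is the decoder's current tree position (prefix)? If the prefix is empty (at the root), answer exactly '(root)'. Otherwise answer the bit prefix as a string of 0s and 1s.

Bit 0: prefix='0' (no match yet)
Bit 1: prefix='01' -> emit 'h', reset

Answer: (root)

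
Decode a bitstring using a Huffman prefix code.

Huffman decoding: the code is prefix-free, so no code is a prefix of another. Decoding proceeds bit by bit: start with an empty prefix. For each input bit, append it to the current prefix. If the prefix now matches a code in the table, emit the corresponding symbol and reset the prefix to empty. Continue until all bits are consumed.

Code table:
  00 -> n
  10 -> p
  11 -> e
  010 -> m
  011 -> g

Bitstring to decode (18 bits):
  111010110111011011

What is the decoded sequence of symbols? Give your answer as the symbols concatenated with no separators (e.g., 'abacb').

Answer: eppegpeg

Derivation:
Bit 0: prefix='1' (no match yet)
Bit 1: prefix='11' -> emit 'e', reset
Bit 2: prefix='1' (no match yet)
Bit 3: prefix='10' -> emit 'p', reset
Bit 4: prefix='1' (no match yet)
Bit 5: prefix='10' -> emit 'p', reset
Bit 6: prefix='1' (no match yet)
Bit 7: prefix='11' -> emit 'e', reset
Bit 8: prefix='0' (no match yet)
Bit 9: prefix='01' (no match yet)
Bit 10: prefix='011' -> emit 'g', reset
Bit 11: prefix='1' (no match yet)
Bit 12: prefix='10' -> emit 'p', reset
Bit 13: prefix='1' (no match yet)
Bit 14: prefix='11' -> emit 'e', reset
Bit 15: prefix='0' (no match yet)
Bit 16: prefix='01' (no match yet)
Bit 17: prefix='011' -> emit 'g', reset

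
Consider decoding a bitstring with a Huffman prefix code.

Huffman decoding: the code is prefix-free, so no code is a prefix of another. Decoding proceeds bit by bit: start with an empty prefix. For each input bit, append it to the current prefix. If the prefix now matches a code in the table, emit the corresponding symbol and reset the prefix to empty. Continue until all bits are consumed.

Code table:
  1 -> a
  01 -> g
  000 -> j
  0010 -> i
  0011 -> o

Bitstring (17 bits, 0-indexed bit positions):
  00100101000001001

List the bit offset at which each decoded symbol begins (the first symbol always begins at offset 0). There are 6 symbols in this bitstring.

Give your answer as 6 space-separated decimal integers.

Answer: 0 4 6 8 11 15

Derivation:
Bit 0: prefix='0' (no match yet)
Bit 1: prefix='00' (no match yet)
Bit 2: prefix='001' (no match yet)
Bit 3: prefix='0010' -> emit 'i', reset
Bit 4: prefix='0' (no match yet)
Bit 5: prefix='01' -> emit 'g', reset
Bit 6: prefix='0' (no match yet)
Bit 7: prefix='01' -> emit 'g', reset
Bit 8: prefix='0' (no match yet)
Bit 9: prefix='00' (no match yet)
Bit 10: prefix='000' -> emit 'j', reset
Bit 11: prefix='0' (no match yet)
Bit 12: prefix='00' (no match yet)
Bit 13: prefix='001' (no match yet)
Bit 14: prefix='0010' -> emit 'i', reset
Bit 15: prefix='0' (no match yet)
Bit 16: prefix='01' -> emit 'g', reset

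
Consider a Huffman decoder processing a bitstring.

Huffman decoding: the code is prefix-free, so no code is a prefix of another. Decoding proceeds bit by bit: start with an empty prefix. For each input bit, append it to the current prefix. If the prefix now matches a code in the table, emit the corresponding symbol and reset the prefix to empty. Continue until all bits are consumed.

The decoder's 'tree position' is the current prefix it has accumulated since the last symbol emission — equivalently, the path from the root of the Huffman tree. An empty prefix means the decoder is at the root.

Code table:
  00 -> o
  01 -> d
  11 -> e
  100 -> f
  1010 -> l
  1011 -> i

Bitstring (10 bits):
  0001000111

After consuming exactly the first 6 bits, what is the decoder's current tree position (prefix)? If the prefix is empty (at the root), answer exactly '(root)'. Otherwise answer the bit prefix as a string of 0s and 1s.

Answer: (root)

Derivation:
Bit 0: prefix='0' (no match yet)
Bit 1: prefix='00' -> emit 'o', reset
Bit 2: prefix='0' (no match yet)
Bit 3: prefix='01' -> emit 'd', reset
Bit 4: prefix='0' (no match yet)
Bit 5: prefix='00' -> emit 'o', reset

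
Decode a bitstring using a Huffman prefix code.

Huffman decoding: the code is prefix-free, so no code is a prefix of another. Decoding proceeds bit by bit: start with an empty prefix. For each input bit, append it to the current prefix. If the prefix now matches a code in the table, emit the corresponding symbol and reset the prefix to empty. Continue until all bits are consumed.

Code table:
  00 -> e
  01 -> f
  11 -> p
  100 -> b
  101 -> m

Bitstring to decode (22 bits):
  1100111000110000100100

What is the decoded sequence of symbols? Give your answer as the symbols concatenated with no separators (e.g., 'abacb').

Bit 0: prefix='1' (no match yet)
Bit 1: prefix='11' -> emit 'p', reset
Bit 2: prefix='0' (no match yet)
Bit 3: prefix='00' -> emit 'e', reset
Bit 4: prefix='1' (no match yet)
Bit 5: prefix='11' -> emit 'p', reset
Bit 6: prefix='1' (no match yet)
Bit 7: prefix='10' (no match yet)
Bit 8: prefix='100' -> emit 'b', reset
Bit 9: prefix='0' (no match yet)
Bit 10: prefix='01' -> emit 'f', reset
Bit 11: prefix='1' (no match yet)
Bit 12: prefix='10' (no match yet)
Bit 13: prefix='100' -> emit 'b', reset
Bit 14: prefix='0' (no match yet)
Bit 15: prefix='00' -> emit 'e', reset
Bit 16: prefix='1' (no match yet)
Bit 17: prefix='10' (no match yet)
Bit 18: prefix='100' -> emit 'b', reset
Bit 19: prefix='1' (no match yet)
Bit 20: prefix='10' (no match yet)
Bit 21: prefix='100' -> emit 'b', reset

Answer: pepbfbebb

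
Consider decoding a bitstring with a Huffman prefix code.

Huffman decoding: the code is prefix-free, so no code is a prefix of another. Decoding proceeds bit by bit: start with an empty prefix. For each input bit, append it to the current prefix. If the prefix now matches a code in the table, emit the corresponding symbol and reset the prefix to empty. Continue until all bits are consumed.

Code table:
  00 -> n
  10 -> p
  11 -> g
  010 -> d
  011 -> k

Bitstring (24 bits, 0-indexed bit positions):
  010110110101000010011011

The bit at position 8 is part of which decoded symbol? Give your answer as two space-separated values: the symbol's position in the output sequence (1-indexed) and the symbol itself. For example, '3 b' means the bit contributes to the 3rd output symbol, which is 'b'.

Answer: 4 d

Derivation:
Bit 0: prefix='0' (no match yet)
Bit 1: prefix='01' (no match yet)
Bit 2: prefix='010' -> emit 'd', reset
Bit 3: prefix='1' (no match yet)
Bit 4: prefix='11' -> emit 'g', reset
Bit 5: prefix='0' (no match yet)
Bit 6: prefix='01' (no match yet)
Bit 7: prefix='011' -> emit 'k', reset
Bit 8: prefix='0' (no match yet)
Bit 9: prefix='01' (no match yet)
Bit 10: prefix='010' -> emit 'd', reset
Bit 11: prefix='1' (no match yet)
Bit 12: prefix='10' -> emit 'p', reset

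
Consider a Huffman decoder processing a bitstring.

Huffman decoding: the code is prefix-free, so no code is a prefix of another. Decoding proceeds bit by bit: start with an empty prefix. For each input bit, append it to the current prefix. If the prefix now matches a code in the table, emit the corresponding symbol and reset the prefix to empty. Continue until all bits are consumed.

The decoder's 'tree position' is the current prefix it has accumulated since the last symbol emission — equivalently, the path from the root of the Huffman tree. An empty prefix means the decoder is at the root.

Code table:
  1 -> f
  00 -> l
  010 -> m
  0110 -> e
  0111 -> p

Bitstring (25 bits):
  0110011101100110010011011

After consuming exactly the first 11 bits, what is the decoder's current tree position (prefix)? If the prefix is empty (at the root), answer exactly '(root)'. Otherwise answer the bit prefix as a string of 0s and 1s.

Bit 0: prefix='0' (no match yet)
Bit 1: prefix='01' (no match yet)
Bit 2: prefix='011' (no match yet)
Bit 3: prefix='0110' -> emit 'e', reset
Bit 4: prefix='0' (no match yet)
Bit 5: prefix='01' (no match yet)
Bit 6: prefix='011' (no match yet)
Bit 7: prefix='0111' -> emit 'p', reset
Bit 8: prefix='0' (no match yet)
Bit 9: prefix='01' (no match yet)
Bit 10: prefix='011' (no match yet)

Answer: 011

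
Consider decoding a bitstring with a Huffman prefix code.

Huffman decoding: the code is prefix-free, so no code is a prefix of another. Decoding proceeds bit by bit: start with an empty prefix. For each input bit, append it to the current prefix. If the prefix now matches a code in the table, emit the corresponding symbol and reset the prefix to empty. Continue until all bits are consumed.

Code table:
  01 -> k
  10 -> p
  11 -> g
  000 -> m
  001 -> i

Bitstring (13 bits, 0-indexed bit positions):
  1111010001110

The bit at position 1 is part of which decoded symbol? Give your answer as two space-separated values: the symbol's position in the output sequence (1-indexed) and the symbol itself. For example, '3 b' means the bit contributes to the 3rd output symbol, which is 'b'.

Bit 0: prefix='1' (no match yet)
Bit 1: prefix='11' -> emit 'g', reset
Bit 2: prefix='1' (no match yet)
Bit 3: prefix='11' -> emit 'g', reset
Bit 4: prefix='0' (no match yet)
Bit 5: prefix='01' -> emit 'k', reset

Answer: 1 g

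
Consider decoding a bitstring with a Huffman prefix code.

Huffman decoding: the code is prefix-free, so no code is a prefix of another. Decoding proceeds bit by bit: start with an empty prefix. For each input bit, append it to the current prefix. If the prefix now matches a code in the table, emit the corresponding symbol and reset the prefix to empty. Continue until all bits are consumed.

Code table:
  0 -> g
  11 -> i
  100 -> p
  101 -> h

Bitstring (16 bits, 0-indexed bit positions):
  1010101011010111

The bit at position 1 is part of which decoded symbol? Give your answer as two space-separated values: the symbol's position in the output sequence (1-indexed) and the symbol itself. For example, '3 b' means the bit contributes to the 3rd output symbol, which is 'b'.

Answer: 1 h

Derivation:
Bit 0: prefix='1' (no match yet)
Bit 1: prefix='10' (no match yet)
Bit 2: prefix='101' -> emit 'h', reset
Bit 3: prefix='0' -> emit 'g', reset
Bit 4: prefix='1' (no match yet)
Bit 5: prefix='10' (no match yet)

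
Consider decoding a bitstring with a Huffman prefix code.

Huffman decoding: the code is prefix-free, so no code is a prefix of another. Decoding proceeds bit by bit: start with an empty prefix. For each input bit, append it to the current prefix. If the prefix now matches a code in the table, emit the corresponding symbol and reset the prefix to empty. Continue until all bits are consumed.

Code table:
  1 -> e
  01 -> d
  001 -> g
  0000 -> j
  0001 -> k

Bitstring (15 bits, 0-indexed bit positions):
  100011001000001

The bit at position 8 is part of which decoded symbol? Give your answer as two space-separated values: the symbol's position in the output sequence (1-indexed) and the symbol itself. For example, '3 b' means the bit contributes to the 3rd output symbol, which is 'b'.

Answer: 4 g

Derivation:
Bit 0: prefix='1' -> emit 'e', reset
Bit 1: prefix='0' (no match yet)
Bit 2: prefix='00' (no match yet)
Bit 3: prefix='000' (no match yet)
Bit 4: prefix='0001' -> emit 'k', reset
Bit 5: prefix='1' -> emit 'e', reset
Bit 6: prefix='0' (no match yet)
Bit 7: prefix='00' (no match yet)
Bit 8: prefix='001' -> emit 'g', reset
Bit 9: prefix='0' (no match yet)
Bit 10: prefix='00' (no match yet)
Bit 11: prefix='000' (no match yet)
Bit 12: prefix='0000' -> emit 'j', reset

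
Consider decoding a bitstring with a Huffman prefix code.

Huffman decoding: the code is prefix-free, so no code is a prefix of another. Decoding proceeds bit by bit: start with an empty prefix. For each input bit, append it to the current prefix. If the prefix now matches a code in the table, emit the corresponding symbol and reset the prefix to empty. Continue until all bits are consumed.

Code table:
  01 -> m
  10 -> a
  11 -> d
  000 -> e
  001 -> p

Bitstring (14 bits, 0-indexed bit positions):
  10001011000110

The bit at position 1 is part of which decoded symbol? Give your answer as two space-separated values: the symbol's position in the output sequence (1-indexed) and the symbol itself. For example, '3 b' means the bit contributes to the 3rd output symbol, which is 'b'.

Answer: 1 a

Derivation:
Bit 0: prefix='1' (no match yet)
Bit 1: prefix='10' -> emit 'a', reset
Bit 2: prefix='0' (no match yet)
Bit 3: prefix='00' (no match yet)
Bit 4: prefix='001' -> emit 'p', reset
Bit 5: prefix='0' (no match yet)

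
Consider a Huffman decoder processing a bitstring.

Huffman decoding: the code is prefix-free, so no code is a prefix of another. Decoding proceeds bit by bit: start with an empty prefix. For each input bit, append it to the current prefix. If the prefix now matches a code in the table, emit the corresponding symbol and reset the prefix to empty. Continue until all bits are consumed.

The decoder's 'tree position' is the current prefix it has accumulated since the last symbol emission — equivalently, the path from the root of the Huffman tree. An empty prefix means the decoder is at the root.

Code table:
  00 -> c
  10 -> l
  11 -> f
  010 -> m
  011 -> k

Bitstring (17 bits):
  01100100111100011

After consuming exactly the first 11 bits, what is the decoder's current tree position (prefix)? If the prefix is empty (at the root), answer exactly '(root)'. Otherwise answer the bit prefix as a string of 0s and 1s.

Bit 0: prefix='0' (no match yet)
Bit 1: prefix='01' (no match yet)
Bit 2: prefix='011' -> emit 'k', reset
Bit 3: prefix='0' (no match yet)
Bit 4: prefix='00' -> emit 'c', reset
Bit 5: prefix='1' (no match yet)
Bit 6: prefix='10' -> emit 'l', reset
Bit 7: prefix='0' (no match yet)
Bit 8: prefix='01' (no match yet)
Bit 9: prefix='011' -> emit 'k', reset
Bit 10: prefix='1' (no match yet)

Answer: 1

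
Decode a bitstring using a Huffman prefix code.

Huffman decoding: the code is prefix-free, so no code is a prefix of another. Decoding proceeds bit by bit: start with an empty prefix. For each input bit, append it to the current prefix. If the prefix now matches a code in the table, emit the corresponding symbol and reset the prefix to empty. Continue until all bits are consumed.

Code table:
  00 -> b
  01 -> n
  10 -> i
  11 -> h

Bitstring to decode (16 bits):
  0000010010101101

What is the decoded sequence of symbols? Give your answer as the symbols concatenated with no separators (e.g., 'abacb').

Answer: bbnbiihn

Derivation:
Bit 0: prefix='0' (no match yet)
Bit 1: prefix='00' -> emit 'b', reset
Bit 2: prefix='0' (no match yet)
Bit 3: prefix='00' -> emit 'b', reset
Bit 4: prefix='0' (no match yet)
Bit 5: prefix='01' -> emit 'n', reset
Bit 6: prefix='0' (no match yet)
Bit 7: prefix='00' -> emit 'b', reset
Bit 8: prefix='1' (no match yet)
Bit 9: prefix='10' -> emit 'i', reset
Bit 10: prefix='1' (no match yet)
Bit 11: prefix='10' -> emit 'i', reset
Bit 12: prefix='1' (no match yet)
Bit 13: prefix='11' -> emit 'h', reset
Bit 14: prefix='0' (no match yet)
Bit 15: prefix='01' -> emit 'n', reset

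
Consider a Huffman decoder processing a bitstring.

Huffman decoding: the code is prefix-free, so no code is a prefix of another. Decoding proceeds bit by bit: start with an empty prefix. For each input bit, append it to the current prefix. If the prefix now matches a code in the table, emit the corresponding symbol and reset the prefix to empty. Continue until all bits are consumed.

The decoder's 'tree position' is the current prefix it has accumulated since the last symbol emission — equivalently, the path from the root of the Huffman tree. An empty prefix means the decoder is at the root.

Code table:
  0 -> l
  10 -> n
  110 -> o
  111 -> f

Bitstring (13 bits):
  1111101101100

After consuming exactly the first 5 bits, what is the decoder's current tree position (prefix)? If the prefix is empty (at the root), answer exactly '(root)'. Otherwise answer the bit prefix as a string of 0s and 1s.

Bit 0: prefix='1' (no match yet)
Bit 1: prefix='11' (no match yet)
Bit 2: prefix='111' -> emit 'f', reset
Bit 3: prefix='1' (no match yet)
Bit 4: prefix='11' (no match yet)

Answer: 11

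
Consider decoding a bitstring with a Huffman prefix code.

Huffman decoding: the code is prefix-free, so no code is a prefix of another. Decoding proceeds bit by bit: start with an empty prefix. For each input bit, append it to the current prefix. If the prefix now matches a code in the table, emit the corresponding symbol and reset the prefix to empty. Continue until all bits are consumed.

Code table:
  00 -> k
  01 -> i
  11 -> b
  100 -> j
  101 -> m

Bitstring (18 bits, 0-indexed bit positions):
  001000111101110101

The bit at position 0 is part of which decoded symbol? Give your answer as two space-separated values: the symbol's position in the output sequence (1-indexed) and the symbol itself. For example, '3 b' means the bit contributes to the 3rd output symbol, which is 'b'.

Bit 0: prefix='0' (no match yet)
Bit 1: prefix='00' -> emit 'k', reset
Bit 2: prefix='1' (no match yet)
Bit 3: prefix='10' (no match yet)
Bit 4: prefix='100' -> emit 'j', reset

Answer: 1 k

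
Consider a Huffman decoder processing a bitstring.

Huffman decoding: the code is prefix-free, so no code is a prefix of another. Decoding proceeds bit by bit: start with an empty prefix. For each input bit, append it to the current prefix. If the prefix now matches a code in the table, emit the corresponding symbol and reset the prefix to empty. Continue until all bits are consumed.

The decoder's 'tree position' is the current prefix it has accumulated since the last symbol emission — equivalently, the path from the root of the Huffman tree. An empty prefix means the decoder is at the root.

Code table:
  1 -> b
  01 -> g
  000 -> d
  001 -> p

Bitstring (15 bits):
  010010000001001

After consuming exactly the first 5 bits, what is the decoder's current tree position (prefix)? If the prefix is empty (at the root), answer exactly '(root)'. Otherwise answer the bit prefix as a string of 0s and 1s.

Bit 0: prefix='0' (no match yet)
Bit 1: prefix='01' -> emit 'g', reset
Bit 2: prefix='0' (no match yet)
Bit 3: prefix='00' (no match yet)
Bit 4: prefix='001' -> emit 'p', reset

Answer: (root)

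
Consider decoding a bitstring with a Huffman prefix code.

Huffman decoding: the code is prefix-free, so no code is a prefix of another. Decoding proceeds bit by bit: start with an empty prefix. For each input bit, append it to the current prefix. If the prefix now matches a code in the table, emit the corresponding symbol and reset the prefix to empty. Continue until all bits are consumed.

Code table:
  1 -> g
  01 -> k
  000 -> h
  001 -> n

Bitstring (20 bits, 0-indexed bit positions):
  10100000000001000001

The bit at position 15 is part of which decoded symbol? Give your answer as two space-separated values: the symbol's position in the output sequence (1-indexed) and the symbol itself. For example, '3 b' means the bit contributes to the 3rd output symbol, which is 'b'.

Bit 0: prefix='1' -> emit 'g', reset
Bit 1: prefix='0' (no match yet)
Bit 2: prefix='01' -> emit 'k', reset
Bit 3: prefix='0' (no match yet)
Bit 4: prefix='00' (no match yet)
Bit 5: prefix='000' -> emit 'h', reset
Bit 6: prefix='0' (no match yet)
Bit 7: prefix='00' (no match yet)
Bit 8: prefix='000' -> emit 'h', reset
Bit 9: prefix='0' (no match yet)
Bit 10: prefix='00' (no match yet)
Bit 11: prefix='000' -> emit 'h', reset
Bit 12: prefix='0' (no match yet)
Bit 13: prefix='01' -> emit 'k', reset
Bit 14: prefix='0' (no match yet)
Bit 15: prefix='00' (no match yet)
Bit 16: prefix='000' -> emit 'h', reset
Bit 17: prefix='0' (no match yet)
Bit 18: prefix='00' (no match yet)
Bit 19: prefix='001' -> emit 'n', reset

Answer: 7 h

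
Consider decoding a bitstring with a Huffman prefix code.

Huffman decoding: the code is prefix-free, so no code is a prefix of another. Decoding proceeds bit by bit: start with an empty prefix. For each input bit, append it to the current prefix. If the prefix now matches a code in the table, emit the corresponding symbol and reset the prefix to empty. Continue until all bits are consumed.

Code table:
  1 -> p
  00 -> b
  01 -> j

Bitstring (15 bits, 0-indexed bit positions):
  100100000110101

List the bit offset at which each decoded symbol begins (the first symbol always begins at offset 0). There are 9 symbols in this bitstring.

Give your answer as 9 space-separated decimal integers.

Answer: 0 1 3 4 6 8 10 11 13

Derivation:
Bit 0: prefix='1' -> emit 'p', reset
Bit 1: prefix='0' (no match yet)
Bit 2: prefix='00' -> emit 'b', reset
Bit 3: prefix='1' -> emit 'p', reset
Bit 4: prefix='0' (no match yet)
Bit 5: prefix='00' -> emit 'b', reset
Bit 6: prefix='0' (no match yet)
Bit 7: prefix='00' -> emit 'b', reset
Bit 8: prefix='0' (no match yet)
Bit 9: prefix='01' -> emit 'j', reset
Bit 10: prefix='1' -> emit 'p', reset
Bit 11: prefix='0' (no match yet)
Bit 12: prefix='01' -> emit 'j', reset
Bit 13: prefix='0' (no match yet)
Bit 14: prefix='01' -> emit 'j', reset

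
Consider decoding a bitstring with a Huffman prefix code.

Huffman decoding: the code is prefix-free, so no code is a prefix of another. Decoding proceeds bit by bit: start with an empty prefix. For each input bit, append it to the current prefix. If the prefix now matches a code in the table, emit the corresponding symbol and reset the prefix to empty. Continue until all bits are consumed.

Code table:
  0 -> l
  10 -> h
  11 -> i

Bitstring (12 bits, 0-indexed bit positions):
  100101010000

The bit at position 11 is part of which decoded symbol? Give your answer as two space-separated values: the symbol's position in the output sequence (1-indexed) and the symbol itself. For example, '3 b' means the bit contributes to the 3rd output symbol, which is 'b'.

Answer: 8 l

Derivation:
Bit 0: prefix='1' (no match yet)
Bit 1: prefix='10' -> emit 'h', reset
Bit 2: prefix='0' -> emit 'l', reset
Bit 3: prefix='1' (no match yet)
Bit 4: prefix='10' -> emit 'h', reset
Bit 5: prefix='1' (no match yet)
Bit 6: prefix='10' -> emit 'h', reset
Bit 7: prefix='1' (no match yet)
Bit 8: prefix='10' -> emit 'h', reset
Bit 9: prefix='0' -> emit 'l', reset
Bit 10: prefix='0' -> emit 'l', reset
Bit 11: prefix='0' -> emit 'l', reset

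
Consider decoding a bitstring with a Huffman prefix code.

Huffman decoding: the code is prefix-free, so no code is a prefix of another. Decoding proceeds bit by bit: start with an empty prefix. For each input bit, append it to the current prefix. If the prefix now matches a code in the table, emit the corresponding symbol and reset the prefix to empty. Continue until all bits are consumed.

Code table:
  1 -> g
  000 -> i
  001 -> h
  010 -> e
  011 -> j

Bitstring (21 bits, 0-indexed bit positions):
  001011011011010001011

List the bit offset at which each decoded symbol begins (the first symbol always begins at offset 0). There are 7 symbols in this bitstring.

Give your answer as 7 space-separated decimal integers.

Bit 0: prefix='0' (no match yet)
Bit 1: prefix='00' (no match yet)
Bit 2: prefix='001' -> emit 'h', reset
Bit 3: prefix='0' (no match yet)
Bit 4: prefix='01' (no match yet)
Bit 5: prefix='011' -> emit 'j', reset
Bit 6: prefix='0' (no match yet)
Bit 7: prefix='01' (no match yet)
Bit 8: prefix='011' -> emit 'j', reset
Bit 9: prefix='0' (no match yet)
Bit 10: prefix='01' (no match yet)
Bit 11: prefix='011' -> emit 'j', reset
Bit 12: prefix='0' (no match yet)
Bit 13: prefix='01' (no match yet)
Bit 14: prefix='010' -> emit 'e', reset
Bit 15: prefix='0' (no match yet)
Bit 16: prefix='00' (no match yet)
Bit 17: prefix='001' -> emit 'h', reset
Bit 18: prefix='0' (no match yet)
Bit 19: prefix='01' (no match yet)
Bit 20: prefix='011' -> emit 'j', reset

Answer: 0 3 6 9 12 15 18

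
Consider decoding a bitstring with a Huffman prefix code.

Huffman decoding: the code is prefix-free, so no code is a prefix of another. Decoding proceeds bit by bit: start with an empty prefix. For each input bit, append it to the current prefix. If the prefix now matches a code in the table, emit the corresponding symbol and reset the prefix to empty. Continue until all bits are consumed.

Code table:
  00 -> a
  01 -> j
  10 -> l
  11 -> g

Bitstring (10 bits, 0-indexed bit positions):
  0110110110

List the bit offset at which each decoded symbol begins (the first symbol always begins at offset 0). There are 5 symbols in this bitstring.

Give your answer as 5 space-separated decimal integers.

Answer: 0 2 4 6 8

Derivation:
Bit 0: prefix='0' (no match yet)
Bit 1: prefix='01' -> emit 'j', reset
Bit 2: prefix='1' (no match yet)
Bit 3: prefix='10' -> emit 'l', reset
Bit 4: prefix='1' (no match yet)
Bit 5: prefix='11' -> emit 'g', reset
Bit 6: prefix='0' (no match yet)
Bit 7: prefix='01' -> emit 'j', reset
Bit 8: prefix='1' (no match yet)
Bit 9: prefix='10' -> emit 'l', reset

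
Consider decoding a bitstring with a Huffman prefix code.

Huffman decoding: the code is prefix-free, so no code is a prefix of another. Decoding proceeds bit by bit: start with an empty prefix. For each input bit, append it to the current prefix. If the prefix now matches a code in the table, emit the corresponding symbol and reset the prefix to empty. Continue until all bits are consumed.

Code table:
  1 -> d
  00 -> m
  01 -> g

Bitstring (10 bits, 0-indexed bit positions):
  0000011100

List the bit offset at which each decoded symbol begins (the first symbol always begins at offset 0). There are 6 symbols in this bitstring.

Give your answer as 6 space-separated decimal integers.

Bit 0: prefix='0' (no match yet)
Bit 1: prefix='00' -> emit 'm', reset
Bit 2: prefix='0' (no match yet)
Bit 3: prefix='00' -> emit 'm', reset
Bit 4: prefix='0' (no match yet)
Bit 5: prefix='01' -> emit 'g', reset
Bit 6: prefix='1' -> emit 'd', reset
Bit 7: prefix='1' -> emit 'd', reset
Bit 8: prefix='0' (no match yet)
Bit 9: prefix='00' -> emit 'm', reset

Answer: 0 2 4 6 7 8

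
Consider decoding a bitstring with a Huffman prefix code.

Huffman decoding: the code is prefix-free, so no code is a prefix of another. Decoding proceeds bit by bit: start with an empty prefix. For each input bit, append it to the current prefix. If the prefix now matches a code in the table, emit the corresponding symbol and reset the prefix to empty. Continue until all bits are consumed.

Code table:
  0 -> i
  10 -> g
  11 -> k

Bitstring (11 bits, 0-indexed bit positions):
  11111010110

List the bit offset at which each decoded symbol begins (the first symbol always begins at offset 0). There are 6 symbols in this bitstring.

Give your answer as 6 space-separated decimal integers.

Bit 0: prefix='1' (no match yet)
Bit 1: prefix='11' -> emit 'k', reset
Bit 2: prefix='1' (no match yet)
Bit 3: prefix='11' -> emit 'k', reset
Bit 4: prefix='1' (no match yet)
Bit 5: prefix='10' -> emit 'g', reset
Bit 6: prefix='1' (no match yet)
Bit 7: prefix='10' -> emit 'g', reset
Bit 8: prefix='1' (no match yet)
Bit 9: prefix='11' -> emit 'k', reset
Bit 10: prefix='0' -> emit 'i', reset

Answer: 0 2 4 6 8 10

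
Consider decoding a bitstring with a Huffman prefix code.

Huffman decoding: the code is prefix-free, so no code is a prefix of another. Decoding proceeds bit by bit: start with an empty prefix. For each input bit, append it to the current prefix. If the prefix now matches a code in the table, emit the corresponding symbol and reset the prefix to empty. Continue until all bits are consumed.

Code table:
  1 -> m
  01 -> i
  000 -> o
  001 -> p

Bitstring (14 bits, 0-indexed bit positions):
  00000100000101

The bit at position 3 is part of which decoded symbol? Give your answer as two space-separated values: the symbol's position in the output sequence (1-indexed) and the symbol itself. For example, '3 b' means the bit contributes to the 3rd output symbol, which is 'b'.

Bit 0: prefix='0' (no match yet)
Bit 1: prefix='00' (no match yet)
Bit 2: prefix='000' -> emit 'o', reset
Bit 3: prefix='0' (no match yet)
Bit 4: prefix='00' (no match yet)
Bit 5: prefix='001' -> emit 'p', reset
Bit 6: prefix='0' (no match yet)
Bit 7: prefix='00' (no match yet)

Answer: 2 p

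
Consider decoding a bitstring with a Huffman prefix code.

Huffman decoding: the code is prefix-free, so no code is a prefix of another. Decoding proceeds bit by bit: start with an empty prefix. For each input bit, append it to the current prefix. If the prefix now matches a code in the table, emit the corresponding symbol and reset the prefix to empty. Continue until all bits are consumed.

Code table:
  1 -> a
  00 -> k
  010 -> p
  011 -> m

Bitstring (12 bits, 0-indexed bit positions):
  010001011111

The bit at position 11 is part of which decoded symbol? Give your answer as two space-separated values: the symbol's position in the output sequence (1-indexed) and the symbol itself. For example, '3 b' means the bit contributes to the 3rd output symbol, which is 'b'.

Answer: 7 a

Derivation:
Bit 0: prefix='0' (no match yet)
Bit 1: prefix='01' (no match yet)
Bit 2: prefix='010' -> emit 'p', reset
Bit 3: prefix='0' (no match yet)
Bit 4: prefix='00' -> emit 'k', reset
Bit 5: prefix='1' -> emit 'a', reset
Bit 6: prefix='0' (no match yet)
Bit 7: prefix='01' (no match yet)
Bit 8: prefix='011' -> emit 'm', reset
Bit 9: prefix='1' -> emit 'a', reset
Bit 10: prefix='1' -> emit 'a', reset
Bit 11: prefix='1' -> emit 'a', reset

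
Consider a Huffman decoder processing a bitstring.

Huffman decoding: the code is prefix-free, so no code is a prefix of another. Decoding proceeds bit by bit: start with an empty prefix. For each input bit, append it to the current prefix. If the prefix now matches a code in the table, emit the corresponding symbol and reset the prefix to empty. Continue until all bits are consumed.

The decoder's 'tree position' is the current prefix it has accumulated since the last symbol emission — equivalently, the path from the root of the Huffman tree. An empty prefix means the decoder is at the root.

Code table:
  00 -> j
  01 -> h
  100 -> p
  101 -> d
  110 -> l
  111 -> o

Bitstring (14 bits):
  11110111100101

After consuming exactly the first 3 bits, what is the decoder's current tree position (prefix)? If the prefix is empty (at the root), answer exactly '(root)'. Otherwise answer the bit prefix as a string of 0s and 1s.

Answer: (root)

Derivation:
Bit 0: prefix='1' (no match yet)
Bit 1: prefix='11' (no match yet)
Bit 2: prefix='111' -> emit 'o', reset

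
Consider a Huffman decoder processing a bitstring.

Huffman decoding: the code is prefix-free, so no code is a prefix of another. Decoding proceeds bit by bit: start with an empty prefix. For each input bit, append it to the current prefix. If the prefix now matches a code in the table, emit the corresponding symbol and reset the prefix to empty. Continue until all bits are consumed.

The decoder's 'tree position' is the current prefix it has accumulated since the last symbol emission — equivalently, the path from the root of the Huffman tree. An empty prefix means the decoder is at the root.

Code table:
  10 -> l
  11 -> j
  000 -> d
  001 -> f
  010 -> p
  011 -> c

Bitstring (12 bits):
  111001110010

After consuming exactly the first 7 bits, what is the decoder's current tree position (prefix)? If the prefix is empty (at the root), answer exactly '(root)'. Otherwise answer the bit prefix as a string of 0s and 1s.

Answer: (root)

Derivation:
Bit 0: prefix='1' (no match yet)
Bit 1: prefix='11' -> emit 'j', reset
Bit 2: prefix='1' (no match yet)
Bit 3: prefix='10' -> emit 'l', reset
Bit 4: prefix='0' (no match yet)
Bit 5: prefix='01' (no match yet)
Bit 6: prefix='011' -> emit 'c', reset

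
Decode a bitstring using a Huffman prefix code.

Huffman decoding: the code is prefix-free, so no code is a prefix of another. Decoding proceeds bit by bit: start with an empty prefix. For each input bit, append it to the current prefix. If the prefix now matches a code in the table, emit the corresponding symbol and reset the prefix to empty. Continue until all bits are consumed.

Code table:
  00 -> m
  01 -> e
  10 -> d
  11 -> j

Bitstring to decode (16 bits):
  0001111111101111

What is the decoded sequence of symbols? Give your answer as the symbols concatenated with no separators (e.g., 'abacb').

Answer: mejjjdjj

Derivation:
Bit 0: prefix='0' (no match yet)
Bit 1: prefix='00' -> emit 'm', reset
Bit 2: prefix='0' (no match yet)
Bit 3: prefix='01' -> emit 'e', reset
Bit 4: prefix='1' (no match yet)
Bit 5: prefix='11' -> emit 'j', reset
Bit 6: prefix='1' (no match yet)
Bit 7: prefix='11' -> emit 'j', reset
Bit 8: prefix='1' (no match yet)
Bit 9: prefix='11' -> emit 'j', reset
Bit 10: prefix='1' (no match yet)
Bit 11: prefix='10' -> emit 'd', reset
Bit 12: prefix='1' (no match yet)
Bit 13: prefix='11' -> emit 'j', reset
Bit 14: prefix='1' (no match yet)
Bit 15: prefix='11' -> emit 'j', reset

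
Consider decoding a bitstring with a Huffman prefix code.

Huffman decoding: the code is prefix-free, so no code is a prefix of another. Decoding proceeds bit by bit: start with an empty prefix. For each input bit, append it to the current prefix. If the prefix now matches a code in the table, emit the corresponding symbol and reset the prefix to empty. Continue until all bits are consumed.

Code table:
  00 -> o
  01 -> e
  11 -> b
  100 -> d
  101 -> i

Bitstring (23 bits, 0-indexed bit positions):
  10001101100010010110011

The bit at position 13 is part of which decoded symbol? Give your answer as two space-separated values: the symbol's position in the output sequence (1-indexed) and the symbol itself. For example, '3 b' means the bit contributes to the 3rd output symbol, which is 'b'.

Answer: 6 o

Derivation:
Bit 0: prefix='1' (no match yet)
Bit 1: prefix='10' (no match yet)
Bit 2: prefix='100' -> emit 'd', reset
Bit 3: prefix='0' (no match yet)
Bit 4: prefix='01' -> emit 'e', reset
Bit 5: prefix='1' (no match yet)
Bit 6: prefix='10' (no match yet)
Bit 7: prefix='101' -> emit 'i', reset
Bit 8: prefix='1' (no match yet)
Bit 9: prefix='10' (no match yet)
Bit 10: prefix='100' -> emit 'd', reset
Bit 11: prefix='0' (no match yet)
Bit 12: prefix='01' -> emit 'e', reset
Bit 13: prefix='0' (no match yet)
Bit 14: prefix='00' -> emit 'o', reset
Bit 15: prefix='1' (no match yet)
Bit 16: prefix='10' (no match yet)
Bit 17: prefix='101' -> emit 'i', reset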